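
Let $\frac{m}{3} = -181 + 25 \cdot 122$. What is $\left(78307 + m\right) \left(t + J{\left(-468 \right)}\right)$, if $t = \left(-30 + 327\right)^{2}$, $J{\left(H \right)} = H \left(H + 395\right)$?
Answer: $10635926922$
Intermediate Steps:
$J{\left(H \right)} = H \left(395 + H\right)$
$t = 88209$ ($t = 297^{2} = 88209$)
$m = 8607$ ($m = 3 \left(-181 + 25 \cdot 122\right) = 3 \left(-181 + 3050\right) = 3 \cdot 2869 = 8607$)
$\left(78307 + m\right) \left(t + J{\left(-468 \right)}\right) = \left(78307 + 8607\right) \left(88209 - 468 \left(395 - 468\right)\right) = 86914 \left(88209 - -34164\right) = 86914 \left(88209 + 34164\right) = 86914 \cdot 122373 = 10635926922$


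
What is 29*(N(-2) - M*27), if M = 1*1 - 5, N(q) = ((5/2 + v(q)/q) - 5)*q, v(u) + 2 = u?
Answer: 3161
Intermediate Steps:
v(u) = -2 + u
N(q) = q*(-5/2 + (-2 + q)/q) (N(q) = ((5/2 + (-2 + q)/q) - 5)*q = (-5/2 + (-2 + q)/q)*q = q*(-5/2 + (-2 + q)/q))
M = -4 (M = 1 - 5 = -4)
29*(N(-2) - M*27) = 29*((-2 - 3/2*(-2)) - 1*(-4)*27) = 29*((-2 + 3) + 4*27) = 29*(1 + 108) = 29*109 = 3161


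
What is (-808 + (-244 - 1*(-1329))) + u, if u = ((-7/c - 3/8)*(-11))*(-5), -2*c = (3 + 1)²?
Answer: 609/2 ≈ 304.50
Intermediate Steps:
c = -8 (c = -(3 + 1)²/2 = -½*4² = -½*16 = -8)
u = 55/2 (u = ((-7/(-8) - 3/8)*(-11))*(-5) = ((-7*(-⅛) - 3*⅛)*(-11))*(-5) = ((7/8 - 3/8)*(-11))*(-5) = ((½)*(-11))*(-5) = -11/2*(-5) = 55/2 ≈ 27.500)
(-808 + (-244 - 1*(-1329))) + u = (-808 + (-244 - 1*(-1329))) + 55/2 = (-808 + (-244 + 1329)) + 55/2 = (-808 + 1085) + 55/2 = 277 + 55/2 = 609/2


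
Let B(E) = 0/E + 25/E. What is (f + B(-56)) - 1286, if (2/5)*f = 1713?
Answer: 167779/56 ≈ 2996.1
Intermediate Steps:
f = 8565/2 (f = (5/2)*1713 = 8565/2 ≈ 4282.5)
B(E) = 25/E (B(E) = 0 + 25/E = 25/E)
(f + B(-56)) - 1286 = (8565/2 + 25/(-56)) - 1286 = (8565/2 + 25*(-1/56)) - 1286 = (8565/2 - 25/56) - 1286 = 239795/56 - 1286 = 167779/56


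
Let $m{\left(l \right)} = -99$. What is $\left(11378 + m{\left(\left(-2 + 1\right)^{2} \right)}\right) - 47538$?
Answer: $-36259$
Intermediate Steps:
$\left(11378 + m{\left(\left(-2 + 1\right)^{2} \right)}\right) - 47538 = \left(11378 - 99\right) - 47538 = 11279 - 47538 = -36259$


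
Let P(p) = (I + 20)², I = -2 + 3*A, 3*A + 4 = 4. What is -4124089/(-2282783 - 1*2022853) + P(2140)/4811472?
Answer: 68903936719/71932107834 ≈ 0.95790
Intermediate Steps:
A = 0 (A = -4/3 + (⅓)*4 = -4/3 + 4/3 = 0)
I = -2 (I = -2 + 3*0 = -2 + 0 = -2)
P(p) = 324 (P(p) = (-2 + 20)² = 18² = 324)
-4124089/(-2282783 - 1*2022853) + P(2140)/4811472 = -4124089/(-2282783 - 1*2022853) + 324/4811472 = -4124089/(-2282783 - 2022853) + 324*(1/4811472) = -4124089/(-4305636) + 9/133652 = -4124089*(-1/4305636) + 9/133652 = 4124089/4305636 + 9/133652 = 68903936719/71932107834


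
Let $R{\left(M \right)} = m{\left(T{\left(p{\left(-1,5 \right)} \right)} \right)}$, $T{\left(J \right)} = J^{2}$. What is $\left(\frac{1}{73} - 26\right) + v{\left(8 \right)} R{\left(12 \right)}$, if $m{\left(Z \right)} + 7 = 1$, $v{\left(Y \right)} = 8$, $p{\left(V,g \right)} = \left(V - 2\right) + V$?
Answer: $- \frac{5401}{73} \approx -73.986$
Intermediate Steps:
$p{\left(V,g \right)} = -2 + 2 V$ ($p{\left(V,g \right)} = \left(-2 + V\right) + V = -2 + 2 V$)
$m{\left(Z \right)} = -6$ ($m{\left(Z \right)} = -7 + 1 = -6$)
$R{\left(M \right)} = -6$
$\left(\frac{1}{73} - 26\right) + v{\left(8 \right)} R{\left(12 \right)} = \left(\frac{1}{73} - 26\right) + 8 \left(-6\right) = \left(\frac{1}{73} - 26\right) - 48 = - \frac{1897}{73} - 48 = - \frac{5401}{73}$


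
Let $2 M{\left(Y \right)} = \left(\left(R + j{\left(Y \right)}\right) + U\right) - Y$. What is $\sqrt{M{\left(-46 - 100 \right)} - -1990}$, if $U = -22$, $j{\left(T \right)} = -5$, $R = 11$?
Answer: $\sqrt{2055} \approx 45.332$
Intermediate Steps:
$M{\left(Y \right)} = -8 - \frac{Y}{2}$ ($M{\left(Y \right)} = \frac{\left(\left(11 - 5\right) - 22\right) - Y}{2} = \frac{\left(6 - 22\right) - Y}{2} = \frac{-16 - Y}{2} = -8 - \frac{Y}{2}$)
$\sqrt{M{\left(-46 - 100 \right)} - -1990} = \sqrt{\left(-8 - \frac{-46 - 100}{2}\right) - -1990} = \sqrt{\left(-8 - -73\right) + \left(-62 + 2052\right)} = \sqrt{\left(-8 + 73\right) + 1990} = \sqrt{65 + 1990} = \sqrt{2055}$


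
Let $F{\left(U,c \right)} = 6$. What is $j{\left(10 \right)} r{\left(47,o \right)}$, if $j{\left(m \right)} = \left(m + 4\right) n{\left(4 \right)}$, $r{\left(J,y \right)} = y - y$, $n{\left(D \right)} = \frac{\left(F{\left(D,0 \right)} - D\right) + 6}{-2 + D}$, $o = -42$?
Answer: $0$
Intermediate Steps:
$n{\left(D \right)} = \frac{12 - D}{-2 + D}$ ($n{\left(D \right)} = \frac{\left(6 - D\right) + 6}{-2 + D} = \frac{12 - D}{-2 + D}$)
$r{\left(J,y \right)} = 0$
$j{\left(m \right)} = 16 + 4 m$ ($j{\left(m \right)} = \left(m + 4\right) \frac{12 - 4}{-2 + 4} = \left(4 + m\right) \frac{12 - 4}{2} = \left(4 + m\right) \frac{1}{2} \cdot 8 = \left(4 + m\right) 4 = 16 + 4 m$)
$j{\left(10 \right)} r{\left(47,o \right)} = \left(16 + 4 \cdot 10\right) 0 = \left(16 + 40\right) 0 = 56 \cdot 0 = 0$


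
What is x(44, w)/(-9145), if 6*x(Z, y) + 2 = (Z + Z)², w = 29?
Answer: -3871/27435 ≈ -0.14110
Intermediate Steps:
x(Z, y) = -⅓ + 2*Z²/3 (x(Z, y) = -⅓ + (Z + Z)²/6 = -⅓ + (2*Z)²/6 = -⅓ + (4*Z²)/6 = -⅓ + 2*Z²/3)
x(44, w)/(-9145) = (-⅓ + (⅔)*44²)/(-9145) = (-⅓ + (⅔)*1936)*(-1/9145) = (-⅓ + 3872/3)*(-1/9145) = (3871/3)*(-1/9145) = -3871/27435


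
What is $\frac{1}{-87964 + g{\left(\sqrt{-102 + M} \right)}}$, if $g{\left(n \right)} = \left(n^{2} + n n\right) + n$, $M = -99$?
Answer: $- \frac{i}{\sqrt{201} + 88366 i} \approx -1.1317 \cdot 10^{-5} - 1.8156 \cdot 10^{-9} i$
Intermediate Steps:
$g{\left(n \right)} = n + 2 n^{2}$ ($g{\left(n \right)} = \left(n^{2} + n^{2}\right) + n = 2 n^{2} + n = n + 2 n^{2}$)
$\frac{1}{-87964 + g{\left(\sqrt{-102 + M} \right)}} = \frac{1}{-87964 + \sqrt{-102 - 99} \left(1 + 2 \sqrt{-102 - 99}\right)} = \frac{1}{-87964 + \sqrt{-201} \left(1 + 2 \sqrt{-201}\right)} = \frac{1}{-87964 + i \sqrt{201} \left(1 + 2 i \sqrt{201}\right)}$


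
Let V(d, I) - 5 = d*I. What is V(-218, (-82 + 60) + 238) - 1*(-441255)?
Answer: 394172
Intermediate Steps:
V(d, I) = 5 + I*d (V(d, I) = 5 + d*I = 5 + I*d)
V(-218, (-82 + 60) + 238) - 1*(-441255) = (5 + ((-82 + 60) + 238)*(-218)) - 1*(-441255) = (5 + (-22 + 238)*(-218)) + 441255 = (5 + 216*(-218)) + 441255 = (5 - 47088) + 441255 = -47083 + 441255 = 394172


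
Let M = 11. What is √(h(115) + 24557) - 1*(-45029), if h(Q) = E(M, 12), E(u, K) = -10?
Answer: 45029 + √24547 ≈ 45186.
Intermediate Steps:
h(Q) = -10
√(h(115) + 24557) - 1*(-45029) = √(-10 + 24557) - 1*(-45029) = √24547 + 45029 = 45029 + √24547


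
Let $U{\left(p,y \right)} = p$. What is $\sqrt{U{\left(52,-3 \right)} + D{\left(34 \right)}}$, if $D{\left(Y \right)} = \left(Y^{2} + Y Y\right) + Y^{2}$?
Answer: $8 \sqrt{55} \approx 59.33$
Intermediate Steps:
$D{\left(Y \right)} = 3 Y^{2}$ ($D{\left(Y \right)} = \left(Y^{2} + Y^{2}\right) + Y^{2} = 2 Y^{2} + Y^{2} = 3 Y^{2}$)
$\sqrt{U{\left(52,-3 \right)} + D{\left(34 \right)}} = \sqrt{52 + 3 \cdot 34^{2}} = \sqrt{52 + 3 \cdot 1156} = \sqrt{52 + 3468} = \sqrt{3520} = 8 \sqrt{55}$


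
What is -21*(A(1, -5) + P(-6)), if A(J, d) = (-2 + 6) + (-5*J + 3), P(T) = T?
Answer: 84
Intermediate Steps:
A(J, d) = 7 - 5*J (A(J, d) = 4 + (3 - 5*J) = 7 - 5*J)
-21*(A(1, -5) + P(-6)) = -21*((7 - 5*1) - 6) = -21*((7 - 5) - 6) = -21*(2 - 6) = -21*(-4) = 84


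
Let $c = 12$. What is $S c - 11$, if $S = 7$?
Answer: $73$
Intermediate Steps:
$S c - 11 = 7 \cdot 12 - 11 = 84 - 11 = 73$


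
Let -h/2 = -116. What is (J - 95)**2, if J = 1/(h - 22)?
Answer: 397962601/44100 ≈ 9024.1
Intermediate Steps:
h = 232 (h = -2*(-116) = 232)
J = 1/210 (J = 1/(232 - 22) = 1/210 ≈ 0.0047619)
(J - 95)**2 = (1/210 - 95)**2 = (-19949/210)**2 = 397962601/44100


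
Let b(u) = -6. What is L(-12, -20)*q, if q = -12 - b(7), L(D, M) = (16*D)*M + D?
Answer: -22968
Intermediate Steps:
L(D, M) = D + 16*D*M (L(D, M) = 16*D*M + D = D + 16*D*M)
q = -6 (q = -12 - 1*(-6) = -12 + 6 = -6)
L(-12, -20)*q = -12*(1 + 16*(-20))*(-6) = -12*(1 - 320)*(-6) = -12*(-319)*(-6) = 3828*(-6) = -22968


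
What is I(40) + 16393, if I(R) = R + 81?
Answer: 16514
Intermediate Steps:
I(R) = 81 + R
I(40) + 16393 = (81 + 40) + 16393 = 121 + 16393 = 16514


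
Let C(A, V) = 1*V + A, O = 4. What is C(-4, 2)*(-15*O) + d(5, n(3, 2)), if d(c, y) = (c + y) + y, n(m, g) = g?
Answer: 129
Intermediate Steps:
C(A, V) = A + V (C(A, V) = V + A = A + V)
d(c, y) = c + 2*y
C(-4, 2)*(-15*O) + d(5, n(3, 2)) = (-4 + 2)*(-15*4) + (5 + 2*2) = -2*(-60) + (5 + 4) = 120 + 9 = 129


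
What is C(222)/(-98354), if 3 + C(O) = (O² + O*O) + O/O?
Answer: -49283/49177 ≈ -1.0022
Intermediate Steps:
C(O) = -2 + 2*O² (C(O) = -3 + ((O² + O*O) + O/O) = -3 + ((O² + O²) + 1) = -3 + (2*O² + 1) = -3 + (1 + 2*O²) = -2 + 2*O²)
C(222)/(-98354) = (-2 + 2*222²)/(-98354) = (-2 + 2*49284)*(-1/98354) = (-2 + 98568)*(-1/98354) = 98566*(-1/98354) = -49283/49177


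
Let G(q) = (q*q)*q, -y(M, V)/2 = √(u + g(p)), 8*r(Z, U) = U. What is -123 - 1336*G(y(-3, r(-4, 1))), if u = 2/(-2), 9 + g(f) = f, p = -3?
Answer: -123 - 138944*I*√13 ≈ -123.0 - 5.0097e+5*I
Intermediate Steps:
r(Z, U) = U/8
g(f) = -9 + f
u = -1 (u = 2*(-½) = -1)
y(M, V) = -2*I*√13 (y(M, V) = -2*√(-1 + (-9 - 3)) = -2*√(-1 - 12) = -2*I*√13)
G(q) = q³ (G(q) = q²*q = q³)
-123 - 1336*G(y(-3, r(-4, 1))) = -123 - 1336*104*I*√13 = -123 - 138944*I*√13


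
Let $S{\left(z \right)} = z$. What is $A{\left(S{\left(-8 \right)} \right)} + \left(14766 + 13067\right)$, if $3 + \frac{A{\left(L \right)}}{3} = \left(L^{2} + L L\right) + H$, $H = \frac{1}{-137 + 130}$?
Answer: $\frac{197453}{7} \approx 28208.0$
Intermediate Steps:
$H = - \frac{1}{7}$ ($H = \frac{1}{-7} = - \frac{1}{7} \approx -0.14286$)
$A{\left(L \right)} = - \frac{66}{7} + 6 L^{2}$ ($A{\left(L \right)} = -9 + 3 \left(\left(L^{2} + L L\right) - \frac{1}{7}\right) = -9 + 3 \left(\left(L^{2} + L^{2}\right) - \frac{1}{7}\right) = -9 + 3 \left(2 L^{2} - \frac{1}{7}\right) = -9 + 3 \left(- \frac{1}{7} + 2 L^{2}\right) = -9 + \left(- \frac{3}{7} + 6 L^{2}\right) = - \frac{66}{7} + 6 L^{2}$)
$A{\left(S{\left(-8 \right)} \right)} + \left(14766 + 13067\right) = \left(- \frac{66}{7} + 6 \left(-8\right)^{2}\right) + \left(14766 + 13067\right) = \left(- \frac{66}{7} + 6 \cdot 64\right) + 27833 = \left(- \frac{66}{7} + 384\right) + 27833 = \frac{2622}{7} + 27833 = \frac{197453}{7}$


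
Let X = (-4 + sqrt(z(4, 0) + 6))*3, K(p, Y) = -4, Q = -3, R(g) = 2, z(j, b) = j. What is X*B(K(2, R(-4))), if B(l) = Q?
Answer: 36 - 9*sqrt(10) ≈ 7.5395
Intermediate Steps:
X = -12 + 3*sqrt(10) (X = (-4 + sqrt(4 + 6))*3 = (-4 + sqrt(10))*3 = -12 + 3*sqrt(10) ≈ -2.5132)
B(l) = -3
X*B(K(2, R(-4))) = (-12 + 3*sqrt(10))*(-3) = 36 - 9*sqrt(10)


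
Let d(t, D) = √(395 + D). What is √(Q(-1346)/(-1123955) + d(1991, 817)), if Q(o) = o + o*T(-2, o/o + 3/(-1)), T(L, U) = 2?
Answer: √(4538530290 + 2526549684050*√303)/1123955 ≈ 5.9006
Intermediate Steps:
Q(o) = 3*o (Q(o) = o + o*2 = o + 2*o = 3*o)
√(Q(-1346)/(-1123955) + d(1991, 817)) = √((3*(-1346))/(-1123955) + √(395 + 817)) = √(-4038*(-1/1123955) + √1212) = √(4038/1123955 + 2*√303)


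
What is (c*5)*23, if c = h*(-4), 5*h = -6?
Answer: 552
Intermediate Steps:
h = -6/5 (h = (⅕)*(-6) = -6/5 ≈ -1.2000)
c = 24/5 (c = -6/5*(-4) = 24/5 ≈ 4.8000)
(c*5)*23 = ((24/5)*5)*23 = 24*23 = 552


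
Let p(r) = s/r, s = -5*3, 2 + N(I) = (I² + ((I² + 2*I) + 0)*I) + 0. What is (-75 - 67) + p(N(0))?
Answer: -269/2 ≈ -134.50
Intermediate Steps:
N(I) = -2 + I² + I*(I² + 2*I) (N(I) = -2 + ((I² + ((I² + 2*I) + 0)*I) + 0) = -2 + ((I² + (I² + 2*I)*I) + 0) = -2 + ((I² + I*(I² + 2*I)) + 0) = -2 + (I² + I*(I² + 2*I)) = -2 + I² + I*(I² + 2*I))
s = -15
p(r) = -15/r
(-75 - 67) + p(N(0)) = (-75 - 67) - 15/(-2 + 0³ + 3*0²) = -142 - 15/(-2 + 0 + 3*0) = -142 - 15/(-2 + 0 + 0) = -142 - 15/(-2) = -142 - 15*(-½) = -142 + 15/2 = -269/2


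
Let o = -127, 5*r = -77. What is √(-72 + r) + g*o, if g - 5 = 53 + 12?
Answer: -8890 + I*√2185/5 ≈ -8890.0 + 9.3488*I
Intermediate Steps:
r = -77/5 (r = (⅕)*(-77) = -77/5 ≈ -15.400)
g = 70 (g = 5 + (53 + 12) = 5 + 65 = 70)
√(-72 + r) + g*o = √(-72 - 77/5) + 70*(-127) = √(-437/5) - 8890 = I*√2185/5 - 8890 = -8890 + I*√2185/5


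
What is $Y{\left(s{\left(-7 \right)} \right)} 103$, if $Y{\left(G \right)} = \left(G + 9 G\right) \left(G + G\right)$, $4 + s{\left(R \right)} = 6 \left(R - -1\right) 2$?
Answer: $11898560$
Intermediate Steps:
$s{\left(R \right)} = 8 + 12 R$ ($s{\left(R \right)} = -4 + 6 \left(R - -1\right) 2 = -4 + 6 \left(R + 1\right) 2 = -4 + 6 \left(1 + R\right) 2 = -4 + \left(6 + 6 R\right) 2 = -4 + \left(12 + 12 R\right) = 8 + 12 R$)
$Y{\left(G \right)} = 20 G^{2}$ ($Y{\left(G \right)} = 10 G 2 G = 20 G^{2}$)
$Y{\left(s{\left(-7 \right)} \right)} 103 = 20 \left(8 + 12 \left(-7\right)\right)^{2} \cdot 103 = 20 \left(8 - 84\right)^{2} \cdot 103 = 20 \left(-76\right)^{2} \cdot 103 = 20 \cdot 5776 \cdot 103 = 115520 \cdot 103 = 11898560$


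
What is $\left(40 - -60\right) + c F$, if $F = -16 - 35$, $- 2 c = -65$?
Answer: $- \frac{3115}{2} \approx -1557.5$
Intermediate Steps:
$c = \frac{65}{2}$ ($c = \left(- \frac{1}{2}\right) \left(-65\right) = \frac{65}{2} \approx 32.5$)
$F = -51$
$\left(40 - -60\right) + c F = \left(40 - -60\right) + \frac{65}{2} \left(-51\right) = \left(40 + 60\right) - \frac{3315}{2} = 100 - \frac{3315}{2} = - \frac{3115}{2}$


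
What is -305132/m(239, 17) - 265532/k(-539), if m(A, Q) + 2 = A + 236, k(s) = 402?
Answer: -124129850/95073 ≈ -1305.6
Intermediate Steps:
m(A, Q) = 234 + A (m(A, Q) = -2 + (A + 236) = -2 + (236 + A) = 234 + A)
-305132/m(239, 17) - 265532/k(-539) = -305132/(234 + 239) - 265532/402 = -305132/473 - 265532*1/402 = -305132*1/473 - 132766/201 = -305132/473 - 132766/201 = -124129850/95073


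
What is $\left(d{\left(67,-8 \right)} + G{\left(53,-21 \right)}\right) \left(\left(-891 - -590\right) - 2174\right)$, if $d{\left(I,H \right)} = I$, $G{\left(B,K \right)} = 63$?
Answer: $-321750$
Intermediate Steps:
$\left(d{\left(67,-8 \right)} + G{\left(53,-21 \right)}\right) \left(\left(-891 - -590\right) - 2174\right) = \left(67 + 63\right) \left(\left(-891 - -590\right) - 2174\right) = 130 \left(\left(-891 + 590\right) - 2174\right) = 130 \left(-301 - 2174\right) = 130 \left(-2475\right) = -321750$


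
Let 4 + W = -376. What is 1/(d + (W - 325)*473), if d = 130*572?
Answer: -1/259105 ≈ -3.8594e-6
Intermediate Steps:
W = -380 (W = -4 - 376 = -380)
d = 74360
1/(d + (W - 325)*473) = 1/(74360 + (-380 - 325)*473) = 1/(74360 - 705*473) = 1/(74360 - 333465) = 1/(-259105) = -1/259105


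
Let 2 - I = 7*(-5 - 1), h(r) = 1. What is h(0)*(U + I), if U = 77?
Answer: 121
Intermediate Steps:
I = 44 (I = 2 - 7*(-5 - 1) = 2 - 7*(-6) = 2 - 1*(-42) = 2 + 42 = 44)
h(0)*(U + I) = 1*(77 + 44) = 1*121 = 121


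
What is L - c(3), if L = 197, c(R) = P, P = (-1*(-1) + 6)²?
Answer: 148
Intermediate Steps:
P = 49 (P = (1 + 6)² = 7² = 49)
c(R) = 49
L - c(3) = 197 - 1*49 = 197 - 49 = 148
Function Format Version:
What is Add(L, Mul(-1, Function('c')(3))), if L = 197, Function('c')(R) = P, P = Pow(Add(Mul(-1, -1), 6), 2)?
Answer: 148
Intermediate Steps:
P = 49 (P = Pow(Add(1, 6), 2) = Pow(7, 2) = 49)
Function('c')(R) = 49
Add(L, Mul(-1, Function('c')(3))) = Add(197, Mul(-1, 49)) = Add(197, -49) = 148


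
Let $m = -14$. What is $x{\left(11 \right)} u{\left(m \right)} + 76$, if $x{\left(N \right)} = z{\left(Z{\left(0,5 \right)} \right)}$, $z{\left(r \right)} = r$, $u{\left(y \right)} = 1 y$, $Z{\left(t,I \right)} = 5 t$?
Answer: $76$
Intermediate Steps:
$u{\left(y \right)} = y$
$x{\left(N \right)} = 0$ ($x{\left(N \right)} = 5 \cdot 0 = 0$)
$x{\left(11 \right)} u{\left(m \right)} + 76 = 0 \left(-14\right) + 76 = 0 + 76 = 76$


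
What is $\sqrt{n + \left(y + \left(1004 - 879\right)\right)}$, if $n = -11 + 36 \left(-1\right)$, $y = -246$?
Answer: $2 i \sqrt{42} \approx 12.961 i$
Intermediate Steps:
$n = -47$ ($n = -11 - 36 = -47$)
$\sqrt{n + \left(y + \left(1004 - 879\right)\right)} = \sqrt{-47 + \left(-246 + \left(1004 - 879\right)\right)} = \sqrt{-47 + \left(-246 + 125\right)} = \sqrt{-47 - 121} = \sqrt{-168} = 2 i \sqrt{42}$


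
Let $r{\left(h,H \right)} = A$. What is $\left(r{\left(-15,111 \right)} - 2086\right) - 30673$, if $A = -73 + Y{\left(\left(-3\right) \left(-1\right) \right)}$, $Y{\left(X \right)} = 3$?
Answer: $-32829$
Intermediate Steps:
$A = -70$ ($A = -73 + 3 = -70$)
$r{\left(h,H \right)} = -70$
$\left(r{\left(-15,111 \right)} - 2086\right) - 30673 = \left(-70 - 2086\right) - 30673 = -2156 - 30673 = -32829$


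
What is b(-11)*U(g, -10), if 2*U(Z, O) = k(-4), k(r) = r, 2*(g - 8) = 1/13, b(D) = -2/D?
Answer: -4/11 ≈ -0.36364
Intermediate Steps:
g = 209/26 (g = 8 + (1/2)/13 = 8 + (1/2)*(1/13) = 8 + 1/26 = 209/26 ≈ 8.0385)
U(Z, O) = -2 (U(Z, O) = (1/2)*(-4) = -2)
b(-11)*U(g, -10) = -2/(-11)*(-2) = -2*(-1/11)*(-2) = (2/11)*(-2) = -4/11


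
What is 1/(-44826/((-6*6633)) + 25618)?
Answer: 6633/169931665 ≈ 3.9033e-5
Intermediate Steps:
1/(-44826/((-6*6633)) + 25618) = 1/(-44826/(-39798) + 25618) = 1/(-44826*(-1/39798) + 25618) = 1/(7471/6633 + 25618) = 1/(169931665/6633) = 6633/169931665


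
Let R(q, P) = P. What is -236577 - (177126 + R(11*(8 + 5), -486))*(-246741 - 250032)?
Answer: 87749746143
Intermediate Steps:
-236577 - (177126 + R(11*(8 + 5), -486))*(-246741 - 250032) = -236577 - (177126 - 486)*(-246741 - 250032) = -236577 - 176640*(-496773) = -236577 - 1*(-87749982720) = -236577 + 87749982720 = 87749746143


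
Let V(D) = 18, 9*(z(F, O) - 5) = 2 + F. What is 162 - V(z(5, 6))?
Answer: 144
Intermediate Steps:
z(F, O) = 47/9 + F/9 (z(F, O) = 5 + (2 + F)/9 = 5 + (2/9 + F/9) = 47/9 + F/9)
162 - V(z(5, 6)) = 162 - 1*18 = 162 - 18 = 144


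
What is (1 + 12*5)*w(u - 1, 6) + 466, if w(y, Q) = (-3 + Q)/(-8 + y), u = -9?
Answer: 2735/6 ≈ 455.83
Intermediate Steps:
w(y, Q) = (-3 + Q)/(-8 + y)
(1 + 12*5)*w(u - 1, 6) + 466 = (1 + 12*5)*((-3 + 6)/(-8 + (-9 - 1))) + 466 = (1 + 60)*(3/(-8 - 10)) + 466 = 61*(3/(-18)) + 466 = 61*(-1/18*3) + 466 = 61*(-⅙) + 466 = -61/6 + 466 = 2735/6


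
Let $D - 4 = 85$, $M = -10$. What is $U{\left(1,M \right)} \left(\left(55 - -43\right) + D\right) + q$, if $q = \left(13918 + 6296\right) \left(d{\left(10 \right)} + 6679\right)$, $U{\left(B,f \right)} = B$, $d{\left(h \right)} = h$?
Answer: $135211633$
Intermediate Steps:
$D = 89$ ($D = 4 + 85 = 89$)
$q = 135211446$ ($q = \left(13918 + 6296\right) \left(10 + 6679\right) = 20214 \cdot 6689 = 135211446$)
$U{\left(1,M \right)} \left(\left(55 - -43\right) + D\right) + q = 1 \left(\left(55 - -43\right) + 89\right) + 135211446 = 1 \left(\left(55 + 43\right) + 89\right) + 135211446 = 1 \left(98 + 89\right) + 135211446 = 1 \cdot 187 + 135211446 = 187 + 135211446 = 135211633$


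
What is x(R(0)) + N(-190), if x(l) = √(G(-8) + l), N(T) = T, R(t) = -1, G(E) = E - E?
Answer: -190 + I ≈ -190.0 + 1.0*I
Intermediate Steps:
G(E) = 0
x(l) = √l (x(l) = √(0 + l) = √l)
x(R(0)) + N(-190) = √(-1) - 190 = I - 190 = -190 + I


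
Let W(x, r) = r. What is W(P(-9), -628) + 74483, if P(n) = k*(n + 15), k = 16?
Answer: 73855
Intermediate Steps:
P(n) = 240 + 16*n (P(n) = 16*(n + 15) = 16*(15 + n) = 240 + 16*n)
W(P(-9), -628) + 74483 = -628 + 74483 = 73855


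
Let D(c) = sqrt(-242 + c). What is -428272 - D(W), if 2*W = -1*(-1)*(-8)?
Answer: -428272 - I*sqrt(246) ≈ -4.2827e+5 - 15.684*I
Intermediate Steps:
W = -4 (W = (-1*(-1)*(-8))/2 = (1*(-8))/2 = (1/2)*(-8) = -4)
-428272 - D(W) = -428272 - sqrt(-242 - 4) = -428272 - sqrt(-246) = -428272 - I*sqrt(246)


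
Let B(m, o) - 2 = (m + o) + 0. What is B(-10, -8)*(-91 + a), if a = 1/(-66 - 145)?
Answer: 307232/211 ≈ 1456.1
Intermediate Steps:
B(m, o) = 2 + m + o (B(m, o) = 2 + ((m + o) + 0) = 2 + (m + o) = 2 + m + o)
a = -1/211 (a = 1/(-211) = -1/211 ≈ -0.0047393)
B(-10, -8)*(-91 + a) = (2 - 10 - 8)*(-91 - 1/211) = -16*(-19202/211) = 307232/211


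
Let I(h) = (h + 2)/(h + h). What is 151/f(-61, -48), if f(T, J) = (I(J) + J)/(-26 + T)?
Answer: 630576/2281 ≈ 276.45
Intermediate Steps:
I(h) = (2 + h)/(2*h) (I(h) = (2 + h)/((2*h)) = (2 + h)*(1/(2*h)) = (2 + h)/(2*h))
f(T, J) = (J + (2 + J)/(2*J))/(-26 + T) (f(T, J) = ((2 + J)/(2*J) + J)/(-26 + T) = (J + (2 + J)/(2*J))/(-26 + T))
151/f(-61, -48) = 151/(((1 + (-48)² + (½)*(-48))/((-48)*(-26 - 61)))) = 151/((-1/48*(1 + 2304 - 24)/(-87))) = 151/((-1/48*(-1/87)*2281)) = 151/(2281/4176) = 151*(4176/2281) = 630576/2281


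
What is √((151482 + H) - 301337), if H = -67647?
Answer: I*√217502 ≈ 466.37*I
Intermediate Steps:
√((151482 + H) - 301337) = √((151482 - 67647) - 301337) = √(83835 - 301337) = √(-217502) = I*√217502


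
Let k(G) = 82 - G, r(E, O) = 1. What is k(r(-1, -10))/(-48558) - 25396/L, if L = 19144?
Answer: -25723534/19366549 ≈ -1.3282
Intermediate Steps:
k(r(-1, -10))/(-48558) - 25396/L = (82 - 1*1)/(-48558) - 25396/19144 = (82 - 1)*(-1/48558) - 25396*1/19144 = 81*(-1/48558) - 6349/4786 = -27/16186 - 6349/4786 = -25723534/19366549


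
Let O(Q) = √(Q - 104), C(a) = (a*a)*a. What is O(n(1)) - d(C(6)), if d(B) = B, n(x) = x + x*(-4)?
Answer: -216 + I*√107 ≈ -216.0 + 10.344*I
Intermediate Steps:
C(a) = a³ (C(a) = a²*a = a³)
n(x) = -3*x (n(x) = x - 4*x = -3*x)
O(Q) = √(-104 + Q)
O(n(1)) - d(C(6)) = √(-104 - 3*1) - 1*6³ = √(-104 - 3) - 1*216 = √(-107) - 216 = I*√107 - 216 = -216 + I*√107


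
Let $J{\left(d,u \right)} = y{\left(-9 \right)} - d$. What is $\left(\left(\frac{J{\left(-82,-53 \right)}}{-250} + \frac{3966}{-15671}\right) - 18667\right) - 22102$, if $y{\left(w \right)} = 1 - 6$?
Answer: $- \frac{159724947917}{3917750} \approx -40770.0$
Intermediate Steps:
$y{\left(w \right)} = -5$ ($y{\left(w \right)} = 1 - 6 = -5$)
$J{\left(d,u \right)} = -5 - d$
$\left(\left(\frac{J{\left(-82,-53 \right)}}{-250} + \frac{3966}{-15671}\right) - 18667\right) - 22102 = \left(\left(\frac{-5 - -82}{-250} + \frac{3966}{-15671}\right) - 18667\right) - 22102 = \left(\left(\left(-5 + 82\right) \left(- \frac{1}{250}\right) + 3966 \left(- \frac{1}{15671}\right)\right) - 18667\right) - 22102 = \left(\left(77 \left(- \frac{1}{250}\right) - \frac{3966}{15671}\right) - 18667\right) - 22102 = \left(\left(- \frac{77}{250} - \frac{3966}{15671}\right) - 18667\right) - 22102 = \left(- \frac{2198167}{3917750} - 18667\right) - 22102 = - \frac{73134837417}{3917750} - 22102 = - \frac{159724947917}{3917750}$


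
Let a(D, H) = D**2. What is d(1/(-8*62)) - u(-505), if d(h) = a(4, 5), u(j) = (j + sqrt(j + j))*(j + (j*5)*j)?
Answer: 643683116 - 1274620*I*sqrt(1010) ≈ 6.4368e+8 - 4.0508e+7*I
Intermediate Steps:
u(j) = (j + 5*j**2)*(j + sqrt(2)*sqrt(j)) (u(j) = (j + sqrt(2*j))*(j + (5*j)*j) = (j + sqrt(2)*sqrt(j))*(j + 5*j**2) = (j + 5*j**2)*(j + sqrt(2)*sqrt(j)))
d(h) = 16 (d(h) = 4**2 = 16)
d(1/(-8*62)) - u(-505) = 16 - ((-505)**2 + 5*(-505)**3 + sqrt(2)*(-505)**(3/2) + 5*sqrt(2)*(-505)**(5/2)) = 16 - (255025 + 5*(-128787625) + sqrt(2)*(-505*I*sqrt(505)) + 5*sqrt(2)*(255025*I*sqrt(505))) = 16 - (255025 - 643938125 - 505*I*sqrt(1010) + 1275125*I*sqrt(1010)) = 16 - (-643683100 + 1274620*I*sqrt(1010)) = 16 + (643683100 - 1274620*I*sqrt(1010)) = 643683116 - 1274620*I*sqrt(1010)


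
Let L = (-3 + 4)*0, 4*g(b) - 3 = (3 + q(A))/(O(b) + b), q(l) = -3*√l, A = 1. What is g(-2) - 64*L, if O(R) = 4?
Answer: ¾ ≈ 0.75000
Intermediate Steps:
g(b) = ¾ (g(b) = ¾ + ((3 - 3*√1)/(4 + b))/4 = ¾ + ((3 - 3*1)/(4 + b))/4 = ¾ + ((3 - 3)/(4 + b))/4 = ¾ + (0/(4 + b))/4 = ¾ + (¼)*0 = ¾ + 0 = ¾)
L = 0 (L = 1*0 = 0)
g(-2) - 64*L = ¾ - 64*0 = ¾ + 0 = ¾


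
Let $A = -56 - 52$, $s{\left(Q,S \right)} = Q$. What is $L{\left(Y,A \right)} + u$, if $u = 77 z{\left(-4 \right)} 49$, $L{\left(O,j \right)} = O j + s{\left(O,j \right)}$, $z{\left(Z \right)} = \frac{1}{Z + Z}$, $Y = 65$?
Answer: $- \frac{59413}{8} \approx -7426.6$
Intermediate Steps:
$z{\left(Z \right)} = \frac{1}{2 Z}$
$A = -108$ ($A = -56 - 52 = -108$)
$L{\left(O,j \right)} = O + O j$ ($L{\left(O,j \right)} = O j + O = O + O j$)
$u = - \frac{3773}{8}$ ($u = 77 \frac{1}{2 \left(-4\right)} 49 = 77 \cdot \frac{1}{2} \left(- \frac{1}{4}\right) 49 = 77 \left(- \frac{1}{8}\right) 49 = \left(- \frac{77}{8}\right) 49 = - \frac{3773}{8} \approx -471.63$)
$L{\left(Y,A \right)} + u = 65 \left(1 - 108\right) - \frac{3773}{8} = 65 \left(-107\right) - \frac{3773}{8} = -6955 - \frac{3773}{8} = - \frac{59413}{8}$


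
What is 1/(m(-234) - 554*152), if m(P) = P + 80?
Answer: -1/84362 ≈ -1.1854e-5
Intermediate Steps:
m(P) = 80 + P
1/(m(-234) - 554*152) = 1/((80 - 234) - 554*152) = 1/(-154 - 84208) = 1/(-84362) = -1/84362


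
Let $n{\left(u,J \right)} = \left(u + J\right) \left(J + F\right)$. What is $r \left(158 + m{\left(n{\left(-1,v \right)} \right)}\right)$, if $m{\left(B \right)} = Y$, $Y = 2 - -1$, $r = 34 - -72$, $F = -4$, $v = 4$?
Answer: $17066$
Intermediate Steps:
$n{\left(u,J \right)} = \left(-4 + J\right) \left(J + u\right)$ ($n{\left(u,J \right)} = \left(u + J\right) \left(J - 4\right) = \left(J + u\right) \left(-4 + J\right) = \left(-4 + J\right) \left(J + u\right)$)
$r = 106$ ($r = 34 + 72 = 106$)
$Y = 3$ ($Y = 2 + 1 = 3$)
$m{\left(B \right)} = 3$
$r \left(158 + m{\left(n{\left(-1,v \right)} \right)}\right) = 106 \left(158 + 3\right) = 106 \cdot 161 = 17066$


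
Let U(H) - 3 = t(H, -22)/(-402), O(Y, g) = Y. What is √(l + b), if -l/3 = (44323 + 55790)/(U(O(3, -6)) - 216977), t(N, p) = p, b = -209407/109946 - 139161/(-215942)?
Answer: √49172388348969528765768700973341/19912090285009033 ≈ 0.35216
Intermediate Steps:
b = -7479892772/5935489783 (b = -209407*1/109946 - 139161*(-1/215942) = -209407/109946 + 139161/215942 = -7479892772/5935489783 ≈ -1.2602)
U(H) = 614/201 (U(H) = 3 - 22/(-402) = 3 - 22*(-1/402) = 3 + 11/201 = 614/201)
l = 4643703/3354751 (l = -3*(44323 + 55790)/(614/201 - 216977) = -300339/(-43611763/201) = -300339*(-201)/43611763 = -3*(-1547901/3354751) = 4643703/3354751 ≈ 1.3842)
√(l + b) = √(4643703/3354751 - 7479892772/5935489783) = √(2469473955026677/19912090285009033) = √49172388348969528765768700973341/19912090285009033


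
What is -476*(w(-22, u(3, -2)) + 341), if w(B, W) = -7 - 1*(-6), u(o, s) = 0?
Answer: -161840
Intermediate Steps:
w(B, W) = -1 (w(B, W) = -7 + 6 = -1)
-476*(w(-22, u(3, -2)) + 341) = -476*(-1 + 341) = -476*340 = -161840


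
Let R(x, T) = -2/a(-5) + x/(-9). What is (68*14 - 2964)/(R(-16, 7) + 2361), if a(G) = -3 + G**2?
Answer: -99594/116953 ≈ -0.85157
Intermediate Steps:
R(x, T) = -1/11 - x/9 (R(x, T) = -2/(-3 + (-5)**2) + x/(-9) = -2/(-3 + 25) + x*(-1/9) = -2/22 - x/9 = -2*1/22 - x/9 = -1/11 - x/9)
(68*14 - 2964)/(R(-16, 7) + 2361) = (68*14 - 2964)/((-1/11 - 1/9*(-16)) + 2361) = (952 - 2964)/((-1/11 + 16/9) + 2361) = -2012/(167/99 + 2361) = -2012/233906/99 = -2012*99/233906 = -99594/116953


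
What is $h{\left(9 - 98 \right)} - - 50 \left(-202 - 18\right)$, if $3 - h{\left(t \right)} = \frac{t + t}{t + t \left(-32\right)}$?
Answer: $- \frac{340905}{31} \approx -10997.0$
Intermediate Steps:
$h{\left(t \right)} = \frac{95}{31}$ ($h{\left(t \right)} = 3 - \frac{t + t}{t + t \left(-32\right)} = 3 - \frac{2 t}{t - 32 t} = 3 - \frac{2 t}{\left(-31\right) t} = 3 - 2 t \left(- \frac{1}{31 t}\right) = 3 - - \frac{2}{31} = 3 + \frac{2}{31} = \frac{95}{31}$)
$h{\left(9 - 98 \right)} - - 50 \left(-202 - 18\right) = \frac{95}{31} - - 50 \left(-202 - 18\right) = \frac{95}{31} - \left(-50\right) \left(-220\right) = \frac{95}{31} - 11000 = - \frac{340905}{31}$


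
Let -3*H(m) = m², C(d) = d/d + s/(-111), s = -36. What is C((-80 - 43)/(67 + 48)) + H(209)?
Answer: -1616050/111 ≈ -14559.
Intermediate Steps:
C(d) = 49/37 (C(d) = d/d - 36/(-111) = 1 - 36*(-1/111) = 1 + 12/37 = 49/37)
H(m) = -m²/3
C((-80 - 43)/(67 + 48)) + H(209) = 49/37 - ⅓*209² = 49/37 - ⅓*43681 = 49/37 - 43681/3 = -1616050/111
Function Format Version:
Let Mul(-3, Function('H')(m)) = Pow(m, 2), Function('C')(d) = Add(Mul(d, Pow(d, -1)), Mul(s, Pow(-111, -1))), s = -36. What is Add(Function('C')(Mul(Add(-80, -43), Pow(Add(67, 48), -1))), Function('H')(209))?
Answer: Rational(-1616050, 111) ≈ -14559.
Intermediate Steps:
Function('C')(d) = Rational(49, 37) (Function('C')(d) = Add(Mul(d, Pow(d, -1)), Mul(-36, Pow(-111, -1))) = Add(1, Mul(-36, Rational(-1, 111))) = Add(1, Rational(12, 37)) = Rational(49, 37))
Function('H')(m) = Mul(Rational(-1, 3), Pow(m, 2))
Add(Function('C')(Mul(Add(-80, -43), Pow(Add(67, 48), -1))), Function('H')(209)) = Add(Rational(49, 37), Mul(Rational(-1, 3), Pow(209, 2))) = Add(Rational(49, 37), Mul(Rational(-1, 3), 43681)) = Add(Rational(49, 37), Rational(-43681, 3)) = Rational(-1616050, 111)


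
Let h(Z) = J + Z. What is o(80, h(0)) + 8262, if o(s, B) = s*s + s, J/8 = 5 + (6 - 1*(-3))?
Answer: 14742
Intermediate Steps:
J = 112 (J = 8*(5 + (6 - 1*(-3))) = 8*(5 + (6 + 3)) = 8*(5 + 9) = 8*14 = 112)
h(Z) = 112 + Z
o(s, B) = s + s² (o(s, B) = s² + s = s + s²)
o(80, h(0)) + 8262 = 80*(1 + 80) + 8262 = 80*81 + 8262 = 6480 + 8262 = 14742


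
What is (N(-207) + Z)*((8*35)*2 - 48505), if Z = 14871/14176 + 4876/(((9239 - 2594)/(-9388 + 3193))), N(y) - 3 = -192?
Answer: 3217378423505/14176 ≈ 2.2696e+8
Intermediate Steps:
N(y) = -189 (N(y) = 3 - 192 = -189)
Z = -64426345/14176 (Z = 14871*(1/14176) + 4876/((6645/(-6195))) = 14871/14176 + 4876/((6645*(-1/6195))) = 14871/14176 + 4876/(-443/413) = 14871/14176 + 4876*(-413/443) = 14871/14176 - 2013788/443 = -64426345/14176 ≈ -4544.8)
(N(-207) + Z)*((8*35)*2 - 48505) = (-189 - 64426345/14176)*((8*35)*2 - 48505) = -67105609*(280*2 - 48505)/14176 = -67105609*(560 - 48505)/14176 = -67105609/14176*(-47945) = 3217378423505/14176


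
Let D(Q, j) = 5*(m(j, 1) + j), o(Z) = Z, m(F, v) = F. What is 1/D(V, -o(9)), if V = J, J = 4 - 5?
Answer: -1/90 ≈ -0.011111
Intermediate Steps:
J = -1
V = -1
D(Q, j) = 10*j (D(Q, j) = 5*(j + j) = 5*(2*j) = 10*j)
1/D(V, -o(9)) = 1/(10*(-1*9)) = 1/(10*(-9)) = 1/(-90) = -1/90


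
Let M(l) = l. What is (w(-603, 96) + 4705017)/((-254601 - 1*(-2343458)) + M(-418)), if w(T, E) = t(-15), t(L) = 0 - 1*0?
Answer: 4705017/2088439 ≈ 2.2529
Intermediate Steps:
t(L) = 0 (t(L) = 0 + 0 = 0)
w(T, E) = 0
(w(-603, 96) + 4705017)/((-254601 - 1*(-2343458)) + M(-418)) = (0 + 4705017)/((-254601 - 1*(-2343458)) - 418) = 4705017/((-254601 + 2343458) - 418) = 4705017/(2088857 - 418) = 4705017/2088439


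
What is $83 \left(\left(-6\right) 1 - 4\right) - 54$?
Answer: $-884$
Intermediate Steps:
$83 \left(\left(-6\right) 1 - 4\right) - 54 = 83 \left(-6 - 4\right) - 54 = 83 \left(-10\right) - 54 = -830 - 54 = -884$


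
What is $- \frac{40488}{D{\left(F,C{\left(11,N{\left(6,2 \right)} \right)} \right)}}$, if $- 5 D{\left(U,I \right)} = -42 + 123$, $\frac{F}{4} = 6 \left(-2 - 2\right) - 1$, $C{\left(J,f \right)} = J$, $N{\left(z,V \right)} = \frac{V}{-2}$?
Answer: $\frac{67480}{27} \approx 2499.3$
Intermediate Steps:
$N{\left(z,V \right)} = - \frac{V}{2}$ ($N{\left(z,V \right)} = V \left(- \frac{1}{2}\right) = - \frac{V}{2}$)
$F = -100$ ($F = 4 \left(6 \left(-2 - 2\right) - 1\right) = 4 \left(6 \left(-4\right) - 1\right) = 4 \left(-24 - 1\right) = 4 \left(-25\right) = -100$)
$D{\left(U,I \right)} = - \frac{81}{5}$ ($D{\left(U,I \right)} = - \frac{-42 + 123}{5} = \left(- \frac{1}{5}\right) 81 = - \frac{81}{5}$)
$- \frac{40488}{D{\left(F,C{\left(11,N{\left(6,2 \right)} \right)} \right)}} = - \frac{40488}{- \frac{81}{5}} = \left(-40488\right) \left(- \frac{5}{81}\right) = \frac{67480}{27}$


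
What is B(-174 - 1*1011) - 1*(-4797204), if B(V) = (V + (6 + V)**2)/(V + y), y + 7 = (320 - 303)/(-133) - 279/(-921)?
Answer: 38898593058112/8110567 ≈ 4.7960e+6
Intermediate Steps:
y = -278667/40831 (y = -7 + ((320 - 303)/(-133) - 279/(-921)) = -7 + (17*(-1/133) - 279*(-1/921)) = -7 + (-17/133 + 93/307) = -7 + 7150/40831 = -278667/40831 ≈ -6.8249)
B(V) = (V + (6 + V)**2)/(-278667/40831 + V) (B(V) = (V + (6 + V)**2)/(V - 278667/40831) = (V + (6 + V)**2)/(-278667/40831 + V))
B(-174 - 1*1011) - 1*(-4797204) = 40831*((-174 - 1*1011) + (6 + (-174 - 1*1011))**2)/(-278667 + 40831*(-174 - 1*1011)) - 1*(-4797204) = 40831*((-174 - 1011) + (6 + (-174 - 1011))**2)/(-278667 + 40831*(-174 - 1011)) + 4797204 = 40831*(-1185 + (6 - 1185)**2)/(-278667 + 40831*(-1185)) + 4797204 = 40831*(-1185 + (-1179)**2)/(-278667 - 48384735) + 4797204 = 40831*(-1185 + 1390041)/(-48663402) + 4797204 = 40831*(-1/48663402)*1388856 + 4797204 = -9451396556/8110567 + 4797204 = 38898593058112/8110567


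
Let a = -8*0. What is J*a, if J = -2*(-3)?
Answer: 0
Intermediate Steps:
J = 6
a = 0
J*a = 6*0 = 0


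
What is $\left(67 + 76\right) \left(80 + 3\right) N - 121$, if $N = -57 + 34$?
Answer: $-273108$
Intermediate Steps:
$N = -23$
$\left(67 + 76\right) \left(80 + 3\right) N - 121 = \left(67 + 76\right) \left(80 + 3\right) \left(-23\right) - 121 = 143 \cdot 83 \left(-23\right) - 121 = 11869 \left(-23\right) - 121 = -272987 - 121 = -273108$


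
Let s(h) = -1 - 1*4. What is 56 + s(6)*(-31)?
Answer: 211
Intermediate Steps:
s(h) = -5 (s(h) = -1 - 4 = -5)
56 + s(6)*(-31) = 56 - 5*(-31) = 56 + 155 = 211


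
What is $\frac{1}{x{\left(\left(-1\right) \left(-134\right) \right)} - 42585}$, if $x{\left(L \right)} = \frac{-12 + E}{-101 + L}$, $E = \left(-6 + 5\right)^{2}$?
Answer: $- \frac{3}{127756} \approx -2.3482 \cdot 10^{-5}$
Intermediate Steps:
$E = 1$ ($E = \left(-1\right)^{2} = 1$)
$x{\left(L \right)} = - \frac{11}{-101 + L}$ ($x{\left(L \right)} = \frac{-12 + 1}{-101 + L} = - \frac{11}{-101 + L}$)
$\frac{1}{x{\left(\left(-1\right) \left(-134\right) \right)} - 42585} = \frac{1}{- \frac{11}{-101 - -134} - 42585} = \frac{1}{- \frac{11}{-101 + 134} - 42585} = \frac{1}{- \frac{11}{33} - 42585} = \frac{1}{\left(-11\right) \frac{1}{33} - 42585} = \frac{1}{- \frac{1}{3} - 42585} = \frac{1}{- \frac{127756}{3}} = - \frac{3}{127756}$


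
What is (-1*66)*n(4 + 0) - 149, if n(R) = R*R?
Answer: -1205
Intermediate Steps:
n(R) = R**2
(-1*66)*n(4 + 0) - 149 = (-1*66)*(4 + 0)**2 - 149 = -66*4**2 - 149 = -66*16 - 149 = -1056 - 149 = -1205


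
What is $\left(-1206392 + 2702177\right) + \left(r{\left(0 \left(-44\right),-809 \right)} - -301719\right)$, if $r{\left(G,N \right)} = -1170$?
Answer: $1796334$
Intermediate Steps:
$\left(-1206392 + 2702177\right) + \left(r{\left(0 \left(-44\right),-809 \right)} - -301719\right) = \left(-1206392 + 2702177\right) - -300549 = 1495785 + \left(-1170 + 301719\right) = 1495785 + 300549 = 1796334$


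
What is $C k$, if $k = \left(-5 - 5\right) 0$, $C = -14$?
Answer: $0$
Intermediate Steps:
$k = 0$ ($k = \left(-10\right) 0 = 0$)
$C k = \left(-14\right) 0 = 0$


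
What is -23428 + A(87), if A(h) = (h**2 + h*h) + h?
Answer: -8203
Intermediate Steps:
A(h) = h + 2*h**2 (A(h) = (h**2 + h**2) + h = 2*h**2 + h = h + 2*h**2)
-23428 + A(87) = -23428 + 87*(1 + 2*87) = -23428 + 87*(1 + 174) = -23428 + 87*175 = -23428 + 15225 = -8203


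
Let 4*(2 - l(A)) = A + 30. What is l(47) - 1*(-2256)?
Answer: 8955/4 ≈ 2238.8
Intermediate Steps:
l(A) = -11/2 - A/4 (l(A) = 2 - (A + 30)/4 = 2 - (30 + A)/4 = 2 + (-15/2 - A/4) = -11/2 - A/4)
l(47) - 1*(-2256) = (-11/2 - 1/4*47) - 1*(-2256) = (-11/2 - 47/4) + 2256 = -69/4 + 2256 = 8955/4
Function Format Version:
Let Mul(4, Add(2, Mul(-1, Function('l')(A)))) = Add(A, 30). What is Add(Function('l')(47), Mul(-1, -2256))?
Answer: Rational(8955, 4) ≈ 2238.8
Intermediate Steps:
Function('l')(A) = Add(Rational(-11, 2), Mul(Rational(-1, 4), A)) (Function('l')(A) = Add(2, Mul(Rational(-1, 4), Add(A, 30))) = Add(2, Mul(Rational(-1, 4), Add(30, A))) = Add(2, Add(Rational(-15, 2), Mul(Rational(-1, 4), A))) = Add(Rational(-11, 2), Mul(Rational(-1, 4), A)))
Add(Function('l')(47), Mul(-1, -2256)) = Add(Add(Rational(-11, 2), Mul(Rational(-1, 4), 47)), Mul(-1, -2256)) = Add(Add(Rational(-11, 2), Rational(-47, 4)), 2256) = Add(Rational(-69, 4), 2256) = Rational(8955, 4)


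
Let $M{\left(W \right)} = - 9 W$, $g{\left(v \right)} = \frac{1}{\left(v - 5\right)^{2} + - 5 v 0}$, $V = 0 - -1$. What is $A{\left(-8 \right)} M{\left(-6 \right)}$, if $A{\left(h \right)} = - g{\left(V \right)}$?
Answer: $- \frac{27}{8} \approx -3.375$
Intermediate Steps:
$V = 1$ ($V = 0 + 1 = 1$)
$g{\left(v \right)} = \frac{1}{\left(-5 + v\right)^{2}}$ ($g{\left(v \right)} = \frac{1}{\left(-5 + v\right)^{2} + 0} = \frac{1}{\left(-5 + v\right)^{2}}$)
$A{\left(h \right)} = - \frac{1}{16}$ ($A{\left(h \right)} = - \frac{1}{\left(-5 + 1\right)^{2}} = - \frac{1}{16}$)
$A{\left(-8 \right)} M{\left(-6 \right)} = - \frac{\left(-9\right) \left(-6\right)}{16} = \left(- \frac{1}{16}\right) 54 = - \frac{27}{8}$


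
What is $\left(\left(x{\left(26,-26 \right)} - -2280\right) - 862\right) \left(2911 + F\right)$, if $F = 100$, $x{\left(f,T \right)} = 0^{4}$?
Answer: $4269598$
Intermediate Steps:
$x{\left(f,T \right)} = 0$
$\left(\left(x{\left(26,-26 \right)} - -2280\right) - 862\right) \left(2911 + F\right) = \left(\left(0 - -2280\right) - 862\right) \left(2911 + 100\right) = \left(\left(0 + 2280\right) - 862\right) 3011 = \left(2280 - 862\right) 3011 = 1418 \cdot 3011 = 4269598$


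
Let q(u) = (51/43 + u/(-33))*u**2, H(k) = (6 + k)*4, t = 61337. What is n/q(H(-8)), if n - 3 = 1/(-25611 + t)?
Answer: 152087001/4634662528 ≈ 0.032815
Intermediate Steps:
H(k) = 24 + 4*k
q(u) = u**2*(51/43 - u/33) (q(u) = (51*(1/43) + u*(-1/33))*u**2 = (51/43 - u/33)*u**2 = u**2*(51/43 - u/33))
n = 107179/35726 (n = 3 + 1/(-25611 + 61337) = 3 + 1/35726 = 107179/35726 ≈ 3.0000)
n/q(H(-8)) = 107179/(35726*(((24 + 4*(-8))**2*(1683 - 43*(24 + 4*(-8)))/1419))) = 107179/(35726*(((24 - 32)**2*(1683 - 43*(24 - 32))/1419))) = 107179/(35726*(((1/1419)*(-8)**2*(1683 - 43*(-8))))) = 107179/(35726*(((1/1419)*64*(1683 + 344)))) = 107179/(35726*(((1/1419)*64*2027))) = 107179/(35726*(129728/1419)) = (107179/35726)*(1419/129728) = 152087001/4634662528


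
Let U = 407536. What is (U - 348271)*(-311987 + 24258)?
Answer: -17052259185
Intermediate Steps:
(U - 348271)*(-311987 + 24258) = (407536 - 348271)*(-311987 + 24258) = 59265*(-287729) = -17052259185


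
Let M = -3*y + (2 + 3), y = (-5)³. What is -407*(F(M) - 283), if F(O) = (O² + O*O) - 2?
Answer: -117425605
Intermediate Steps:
y = -125
M = 380 (M = -3*(-125) + (2 + 3) = 375 + 5 = 380)
F(O) = -2 + 2*O² (F(O) = (O² + O²) - 2 = 2*O² - 2 = -2 + 2*O²)
-407*(F(M) - 283) = -407*((-2 + 2*380²) - 283) = -407*((-2 + 2*144400) - 283) = -407*((-2 + 288800) - 283) = -407*(288798 - 283) = -407*288515 = -117425605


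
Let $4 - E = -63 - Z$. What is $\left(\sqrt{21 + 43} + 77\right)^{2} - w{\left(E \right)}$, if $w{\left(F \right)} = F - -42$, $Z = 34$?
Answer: $7082$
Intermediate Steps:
$E = 101$ ($E = 4 - \left(-63 - 34\right) = 4 - -97 = 4 + 97 = 101$)
$w{\left(F \right)} = 42 + F$ ($w{\left(F \right)} = F + 42 = 42 + F$)
$\left(\sqrt{21 + 43} + 77\right)^{2} - w{\left(E \right)} = \left(\sqrt{21 + 43} + 77\right)^{2} - \left(42 + 101\right) = \left(\sqrt{64} + 77\right)^{2} - 143 = \left(8 + 77\right)^{2} - 143 = 85^{2} - 143 = 7225 - 143 = 7082$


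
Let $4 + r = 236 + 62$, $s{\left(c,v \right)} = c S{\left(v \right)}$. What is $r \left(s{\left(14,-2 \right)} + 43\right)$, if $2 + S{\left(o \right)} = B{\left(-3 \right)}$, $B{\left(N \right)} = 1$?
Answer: $8526$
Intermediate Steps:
$S{\left(o \right)} = -1$ ($S{\left(o \right)} = -2 + 1 = -1$)
$s{\left(c,v \right)} = - c$ ($s{\left(c,v \right)} = c \left(-1\right) = - c$)
$r = 294$ ($r = -4 + \left(236 + 62\right) = -4 + 298 = 294$)
$r \left(s{\left(14,-2 \right)} + 43\right) = 294 \left(\left(-1\right) 14 + 43\right) = 294 \left(-14 + 43\right) = 294 \cdot 29 = 8526$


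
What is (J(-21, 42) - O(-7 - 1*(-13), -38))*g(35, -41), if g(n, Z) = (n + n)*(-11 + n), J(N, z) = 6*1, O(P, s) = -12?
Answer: 30240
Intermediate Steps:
J(N, z) = 6
g(n, Z) = 2*n*(-11 + n) (g(n, Z) = (2*n)*(-11 + n) = 2*n*(-11 + n))
(J(-21, 42) - O(-7 - 1*(-13), -38))*g(35, -41) = (6 - 1*(-12))*(2*35*(-11 + 35)) = (6 + 12)*(2*35*24) = 18*1680 = 30240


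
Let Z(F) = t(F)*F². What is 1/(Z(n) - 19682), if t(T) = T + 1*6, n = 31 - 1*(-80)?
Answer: 1/1421875 ≈ 7.0330e-7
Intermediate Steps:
n = 111 (n = 31 + 80 = 111)
t(T) = 6 + T (t(T) = T + 6 = 6 + T)
Z(F) = F²*(6 + F) (Z(F) = (6 + F)*F² = F²*(6 + F))
1/(Z(n) - 19682) = 1/(111²*(6 + 111) - 19682) = 1/(12321*117 - 19682) = 1/(1441557 - 19682) = 1/1421875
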